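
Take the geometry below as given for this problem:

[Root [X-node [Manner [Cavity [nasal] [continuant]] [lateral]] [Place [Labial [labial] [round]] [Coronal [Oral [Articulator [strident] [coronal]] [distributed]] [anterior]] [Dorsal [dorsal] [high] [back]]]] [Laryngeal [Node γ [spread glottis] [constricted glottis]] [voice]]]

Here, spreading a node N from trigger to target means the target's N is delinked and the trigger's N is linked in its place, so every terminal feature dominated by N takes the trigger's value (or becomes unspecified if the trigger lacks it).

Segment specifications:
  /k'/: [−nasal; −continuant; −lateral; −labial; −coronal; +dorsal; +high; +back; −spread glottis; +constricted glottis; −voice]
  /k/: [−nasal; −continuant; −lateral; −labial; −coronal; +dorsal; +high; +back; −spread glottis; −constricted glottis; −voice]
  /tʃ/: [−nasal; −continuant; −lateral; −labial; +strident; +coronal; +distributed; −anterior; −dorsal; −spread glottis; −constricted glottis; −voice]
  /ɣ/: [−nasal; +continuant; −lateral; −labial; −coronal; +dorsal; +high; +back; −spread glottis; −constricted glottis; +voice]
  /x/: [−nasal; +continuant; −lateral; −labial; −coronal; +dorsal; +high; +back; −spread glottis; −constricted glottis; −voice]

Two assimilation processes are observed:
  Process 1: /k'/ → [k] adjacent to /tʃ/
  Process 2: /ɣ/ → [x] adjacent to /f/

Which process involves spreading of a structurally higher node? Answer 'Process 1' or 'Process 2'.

Process 2

In Process 1, [constricted glottis] changes, so the minimal spreading node is [constricted glottis] at depth 3.
Process 2: the feature that changes is [voice]; the minimal node is [voice] (depth 2).
[voice] (depth 2) sits above [constricted glottis] (depth 3), making Process 2 the one with the higher spreading node.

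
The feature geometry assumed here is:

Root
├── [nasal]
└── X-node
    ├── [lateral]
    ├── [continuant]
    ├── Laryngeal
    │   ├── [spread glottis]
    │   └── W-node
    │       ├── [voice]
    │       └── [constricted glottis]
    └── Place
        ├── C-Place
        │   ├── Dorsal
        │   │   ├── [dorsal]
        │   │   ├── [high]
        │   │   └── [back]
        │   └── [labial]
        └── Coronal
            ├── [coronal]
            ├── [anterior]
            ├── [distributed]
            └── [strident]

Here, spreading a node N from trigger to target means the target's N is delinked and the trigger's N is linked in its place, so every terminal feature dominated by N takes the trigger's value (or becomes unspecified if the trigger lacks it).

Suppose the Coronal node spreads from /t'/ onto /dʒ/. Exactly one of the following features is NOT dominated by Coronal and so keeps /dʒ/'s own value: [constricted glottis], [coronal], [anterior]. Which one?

Under this geometry, Coronal contains [coronal], [anterior], [distributed], [strident].
Of the listed options, [anterior], [coronal] are among these and would be overwritten by spreading Coronal.
But [constricted glottis] is a dependent of W-node, outside Coronal; it is therefore untouched by the spreading.

[constricted glottis]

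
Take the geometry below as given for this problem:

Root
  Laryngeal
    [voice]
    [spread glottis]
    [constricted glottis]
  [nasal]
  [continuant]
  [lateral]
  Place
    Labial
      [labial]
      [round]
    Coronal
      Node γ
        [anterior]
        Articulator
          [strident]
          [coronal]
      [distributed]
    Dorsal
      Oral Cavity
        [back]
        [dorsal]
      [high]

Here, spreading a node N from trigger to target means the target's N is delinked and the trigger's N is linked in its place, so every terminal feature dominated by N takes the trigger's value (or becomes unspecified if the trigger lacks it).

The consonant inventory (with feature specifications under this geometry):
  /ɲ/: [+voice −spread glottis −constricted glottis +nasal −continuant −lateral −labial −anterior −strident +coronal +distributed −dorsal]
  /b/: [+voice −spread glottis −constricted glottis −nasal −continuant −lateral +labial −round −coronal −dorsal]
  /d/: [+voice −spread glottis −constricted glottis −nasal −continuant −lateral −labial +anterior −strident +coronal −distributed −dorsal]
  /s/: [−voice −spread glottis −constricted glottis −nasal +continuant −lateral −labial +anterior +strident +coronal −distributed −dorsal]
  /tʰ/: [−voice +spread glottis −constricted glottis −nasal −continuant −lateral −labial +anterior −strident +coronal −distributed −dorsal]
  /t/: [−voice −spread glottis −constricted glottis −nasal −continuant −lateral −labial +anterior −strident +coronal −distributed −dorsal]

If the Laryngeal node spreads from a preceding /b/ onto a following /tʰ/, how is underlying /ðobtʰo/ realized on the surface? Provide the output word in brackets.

[ðobdo]

The Laryngeal node dominates the terminals [voice], [spread glottis], [constricted glottis].
Spreading Laryngeal from /b/ onto /tʰ/ replaces those values with /b/'s: [+voice], [−spread glottis], [−constricted glottis]. Features outside Laryngeal ([nasal], [continuant], [lateral], …) stay as in /tʰ/.
This feature bundle is that of [d], so /ðobtʰo/ surfaces as [ðobdo].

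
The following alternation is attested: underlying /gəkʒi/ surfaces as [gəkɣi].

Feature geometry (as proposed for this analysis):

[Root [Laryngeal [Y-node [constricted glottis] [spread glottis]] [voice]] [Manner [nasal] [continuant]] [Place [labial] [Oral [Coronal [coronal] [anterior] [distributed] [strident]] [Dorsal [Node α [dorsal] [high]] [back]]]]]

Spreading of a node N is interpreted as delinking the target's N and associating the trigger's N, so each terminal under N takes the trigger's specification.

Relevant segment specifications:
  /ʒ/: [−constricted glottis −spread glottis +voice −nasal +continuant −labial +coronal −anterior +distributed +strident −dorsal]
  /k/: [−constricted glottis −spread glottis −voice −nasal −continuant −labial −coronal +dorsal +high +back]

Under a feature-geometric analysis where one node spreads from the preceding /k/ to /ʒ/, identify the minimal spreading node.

The alternation /ʒ/ → [ɣ] changes [coronal], [anterior], [distributed], [strident], [dorsal], [high], [back] and nothing else.
The smallest constituent containing every changed terminal is Oral — each of its daughters lacks at least one of the affected features.
If Oral spreads, every terminal under it takes /k/'s value, producing [ɣ] as observed.
[voice], [continuant] stay as in /ʒ/ although /k/ differs there, so no node dominating them spread; among the remaining candidates Oral is the lowest that derives the output.

Oral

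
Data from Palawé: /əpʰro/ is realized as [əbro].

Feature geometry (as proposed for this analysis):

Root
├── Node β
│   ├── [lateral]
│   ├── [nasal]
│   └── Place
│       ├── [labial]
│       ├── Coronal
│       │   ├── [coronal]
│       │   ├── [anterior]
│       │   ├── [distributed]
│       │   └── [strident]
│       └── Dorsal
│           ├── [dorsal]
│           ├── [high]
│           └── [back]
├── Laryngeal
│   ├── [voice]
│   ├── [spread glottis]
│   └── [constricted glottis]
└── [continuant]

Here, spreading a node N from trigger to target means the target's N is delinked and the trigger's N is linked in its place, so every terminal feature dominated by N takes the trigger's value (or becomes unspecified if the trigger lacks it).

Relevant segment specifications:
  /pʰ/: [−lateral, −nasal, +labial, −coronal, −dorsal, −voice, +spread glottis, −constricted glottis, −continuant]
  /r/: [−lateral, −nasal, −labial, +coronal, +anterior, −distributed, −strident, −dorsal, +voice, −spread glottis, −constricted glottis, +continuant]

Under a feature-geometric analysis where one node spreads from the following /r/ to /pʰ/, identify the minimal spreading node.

Laryngeal

Feature comparison: [voice], [spread glottis] differ between /pʰ/ and [b]; the remaining terminals match.
Tracing each changed feature up the tree, the paths first meet at Laryngeal; any lower node misses at least one of them.
Delinking /pʰ/'s Laryngeal and associating /r/'s Laryngeal gives precisely the feature bundle of [b].
[coronal], [labial] — on which /r/ differs from /pʰ/ — are unchanged, so Root cannot have spread; the constituent is no larger than Laryngeal.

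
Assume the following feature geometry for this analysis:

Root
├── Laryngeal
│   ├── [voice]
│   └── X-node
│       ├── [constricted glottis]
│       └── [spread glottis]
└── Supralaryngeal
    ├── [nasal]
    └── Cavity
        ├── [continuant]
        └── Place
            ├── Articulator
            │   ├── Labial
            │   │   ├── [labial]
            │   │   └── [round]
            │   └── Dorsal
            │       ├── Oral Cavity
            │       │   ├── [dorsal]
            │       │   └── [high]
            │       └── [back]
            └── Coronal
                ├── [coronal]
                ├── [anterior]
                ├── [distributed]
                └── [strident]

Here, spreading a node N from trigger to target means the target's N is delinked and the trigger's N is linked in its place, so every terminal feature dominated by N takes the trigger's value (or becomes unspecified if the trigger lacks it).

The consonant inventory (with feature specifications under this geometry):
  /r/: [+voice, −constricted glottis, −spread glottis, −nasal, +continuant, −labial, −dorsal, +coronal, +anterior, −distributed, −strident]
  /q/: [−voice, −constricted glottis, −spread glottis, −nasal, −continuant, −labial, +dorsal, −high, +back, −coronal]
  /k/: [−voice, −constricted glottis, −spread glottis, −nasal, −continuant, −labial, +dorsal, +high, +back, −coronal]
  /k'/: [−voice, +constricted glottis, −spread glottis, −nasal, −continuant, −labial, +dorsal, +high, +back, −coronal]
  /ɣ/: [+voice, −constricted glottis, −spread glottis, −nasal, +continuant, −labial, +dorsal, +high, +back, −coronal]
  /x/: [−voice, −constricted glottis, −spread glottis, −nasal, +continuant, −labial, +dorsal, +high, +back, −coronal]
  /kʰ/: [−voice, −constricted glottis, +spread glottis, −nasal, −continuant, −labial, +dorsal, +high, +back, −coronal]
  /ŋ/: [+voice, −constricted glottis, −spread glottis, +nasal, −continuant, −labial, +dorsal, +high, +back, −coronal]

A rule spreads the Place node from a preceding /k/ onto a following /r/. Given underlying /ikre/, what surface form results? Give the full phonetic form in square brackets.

Terminals under Place in this geometry: [labial], [round], [dorsal], [high], [back], [coronal], [anterior], [distributed], [strident].
The target acquires /k/'s values for everything under Place — [−labial], [+dorsal], [+high], [+back], [−coronal] — while keeping its own [voice], [constricted glottis], [spread glottis], ….
The resulting bundle matches /ɣ/ in the inventory; substituting it for /r/ gives [ikɣe].

[ikɣe]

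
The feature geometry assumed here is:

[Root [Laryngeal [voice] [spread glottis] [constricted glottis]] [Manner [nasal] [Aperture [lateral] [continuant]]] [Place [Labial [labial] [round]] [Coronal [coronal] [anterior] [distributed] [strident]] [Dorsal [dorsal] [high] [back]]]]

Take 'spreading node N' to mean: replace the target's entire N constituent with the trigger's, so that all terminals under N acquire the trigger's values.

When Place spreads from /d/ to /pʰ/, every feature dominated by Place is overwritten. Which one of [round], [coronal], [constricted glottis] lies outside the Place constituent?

[constricted glottis]

The terminals dominated by Place are [labial], [round], [coronal], [anterior], [distributed], [strident], [dorsal], [high], [back].
Of the listed options, [coronal], [round] are among these and would be overwritten by spreading Place.
[constricted glottis] attaches under Laryngeal, not under Place, so /pʰ/ retains its own value for [constricted glottis].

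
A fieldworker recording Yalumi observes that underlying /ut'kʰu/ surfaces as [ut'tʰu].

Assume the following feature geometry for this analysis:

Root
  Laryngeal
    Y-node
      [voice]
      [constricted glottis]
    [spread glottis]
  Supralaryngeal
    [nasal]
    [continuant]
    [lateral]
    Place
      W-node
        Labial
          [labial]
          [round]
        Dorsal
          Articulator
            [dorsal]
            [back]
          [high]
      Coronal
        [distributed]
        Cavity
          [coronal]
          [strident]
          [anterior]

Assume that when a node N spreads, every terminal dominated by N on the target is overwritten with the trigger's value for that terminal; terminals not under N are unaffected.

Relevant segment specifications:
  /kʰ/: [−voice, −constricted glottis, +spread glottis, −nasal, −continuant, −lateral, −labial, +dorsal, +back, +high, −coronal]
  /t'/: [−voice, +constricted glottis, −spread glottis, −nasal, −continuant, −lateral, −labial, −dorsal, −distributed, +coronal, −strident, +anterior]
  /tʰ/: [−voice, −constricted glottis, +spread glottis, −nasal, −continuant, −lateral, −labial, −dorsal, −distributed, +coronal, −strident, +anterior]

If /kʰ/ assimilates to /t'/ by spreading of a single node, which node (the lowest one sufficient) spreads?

Place

Feature comparison: [coronal], [anterior], [distributed], [strident], [dorsal], [high], [back] differ between /kʰ/ and [tʰ]; the remaining terminals match.
In this geometry the lowest node dominating all of them is Place: every daughter of Place dominates only a proper subset, so no lower node suffices.
Spreading Place from /t'/ overwrites each of those terminals with /t'/'s values, yielding exactly [tʰ].
Features on which the two segments disagree outside Place, such as [constricted glottis], [spread glottis], are unchanged — nothing dominating them spread, and Place is the minimal sufficient constituent.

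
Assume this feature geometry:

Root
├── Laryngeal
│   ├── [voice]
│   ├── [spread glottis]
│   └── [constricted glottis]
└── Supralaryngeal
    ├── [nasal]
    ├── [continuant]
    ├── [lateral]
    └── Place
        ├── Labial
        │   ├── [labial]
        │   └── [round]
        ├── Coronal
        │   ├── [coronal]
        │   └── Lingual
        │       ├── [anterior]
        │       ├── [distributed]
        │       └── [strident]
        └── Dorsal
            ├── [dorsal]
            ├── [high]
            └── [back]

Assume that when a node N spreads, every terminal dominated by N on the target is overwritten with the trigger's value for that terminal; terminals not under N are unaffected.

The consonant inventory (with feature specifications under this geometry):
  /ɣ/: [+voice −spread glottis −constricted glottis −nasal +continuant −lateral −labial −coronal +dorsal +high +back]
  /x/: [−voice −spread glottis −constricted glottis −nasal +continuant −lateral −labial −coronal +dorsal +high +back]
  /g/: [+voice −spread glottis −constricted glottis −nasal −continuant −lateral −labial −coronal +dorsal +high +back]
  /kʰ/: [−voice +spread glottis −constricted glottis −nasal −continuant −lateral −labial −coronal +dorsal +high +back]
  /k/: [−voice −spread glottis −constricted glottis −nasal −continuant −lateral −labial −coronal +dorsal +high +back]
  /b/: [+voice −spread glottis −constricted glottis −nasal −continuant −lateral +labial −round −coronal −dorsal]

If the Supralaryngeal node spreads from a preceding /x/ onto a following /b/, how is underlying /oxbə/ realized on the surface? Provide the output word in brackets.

[oxɣə]

The Supralaryngeal node dominates the terminals [nasal], [continuant], [lateral], [labial], [round], [coronal], [anterior], [distributed], [strident], [dorsal], [high], [back].
The target acquires /x/'s values for everything under Supralaryngeal — [−nasal], [+continuant], [−lateral], [−labial], [−coronal], [+dorsal], [+high], [+back] — while keeping its own [voice], [spread glottis], [constricted glottis].
The resulting bundle matches /ɣ/ in the inventory; substituting it for /b/ gives [oxɣə].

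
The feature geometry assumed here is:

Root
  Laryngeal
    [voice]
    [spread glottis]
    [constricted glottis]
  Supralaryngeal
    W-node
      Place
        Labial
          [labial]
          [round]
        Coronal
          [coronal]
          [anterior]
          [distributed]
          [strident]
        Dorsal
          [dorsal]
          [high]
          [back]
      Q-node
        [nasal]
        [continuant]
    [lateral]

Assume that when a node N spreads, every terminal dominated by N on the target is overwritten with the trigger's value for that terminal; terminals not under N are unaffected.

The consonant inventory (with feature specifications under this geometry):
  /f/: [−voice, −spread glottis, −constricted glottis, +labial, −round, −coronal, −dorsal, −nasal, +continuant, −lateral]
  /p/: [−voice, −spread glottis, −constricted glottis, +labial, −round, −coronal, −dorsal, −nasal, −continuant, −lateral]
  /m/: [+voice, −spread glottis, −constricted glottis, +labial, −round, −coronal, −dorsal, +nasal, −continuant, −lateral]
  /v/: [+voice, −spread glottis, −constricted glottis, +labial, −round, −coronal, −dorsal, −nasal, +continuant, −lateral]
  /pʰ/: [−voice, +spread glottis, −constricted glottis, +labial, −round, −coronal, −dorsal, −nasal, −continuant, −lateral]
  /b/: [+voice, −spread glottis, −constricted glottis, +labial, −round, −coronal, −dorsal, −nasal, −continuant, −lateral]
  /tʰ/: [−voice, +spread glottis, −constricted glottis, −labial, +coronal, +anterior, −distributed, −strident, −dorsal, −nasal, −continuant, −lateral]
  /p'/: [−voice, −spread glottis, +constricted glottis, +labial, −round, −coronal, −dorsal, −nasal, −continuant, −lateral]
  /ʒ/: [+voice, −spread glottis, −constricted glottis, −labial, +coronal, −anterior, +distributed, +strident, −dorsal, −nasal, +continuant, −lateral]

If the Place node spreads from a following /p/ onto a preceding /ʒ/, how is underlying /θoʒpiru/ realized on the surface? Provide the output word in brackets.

[θovpiru]

Terminals under Place in this geometry: [labial], [round], [coronal], [anterior], [distributed], [strident], [dorsal], [high], [back].
Spreading Place from /p/ onto /ʒ/ replaces those values with /p/'s: [+labial], [−round], [−coronal], [−dorsal]. Features outside Place ([voice], [spread glottis], [constricted glottis], …) stay as in /ʒ/.
The resulting bundle matches /v/ in the inventory; substituting it for /ʒ/ gives [θovpiru].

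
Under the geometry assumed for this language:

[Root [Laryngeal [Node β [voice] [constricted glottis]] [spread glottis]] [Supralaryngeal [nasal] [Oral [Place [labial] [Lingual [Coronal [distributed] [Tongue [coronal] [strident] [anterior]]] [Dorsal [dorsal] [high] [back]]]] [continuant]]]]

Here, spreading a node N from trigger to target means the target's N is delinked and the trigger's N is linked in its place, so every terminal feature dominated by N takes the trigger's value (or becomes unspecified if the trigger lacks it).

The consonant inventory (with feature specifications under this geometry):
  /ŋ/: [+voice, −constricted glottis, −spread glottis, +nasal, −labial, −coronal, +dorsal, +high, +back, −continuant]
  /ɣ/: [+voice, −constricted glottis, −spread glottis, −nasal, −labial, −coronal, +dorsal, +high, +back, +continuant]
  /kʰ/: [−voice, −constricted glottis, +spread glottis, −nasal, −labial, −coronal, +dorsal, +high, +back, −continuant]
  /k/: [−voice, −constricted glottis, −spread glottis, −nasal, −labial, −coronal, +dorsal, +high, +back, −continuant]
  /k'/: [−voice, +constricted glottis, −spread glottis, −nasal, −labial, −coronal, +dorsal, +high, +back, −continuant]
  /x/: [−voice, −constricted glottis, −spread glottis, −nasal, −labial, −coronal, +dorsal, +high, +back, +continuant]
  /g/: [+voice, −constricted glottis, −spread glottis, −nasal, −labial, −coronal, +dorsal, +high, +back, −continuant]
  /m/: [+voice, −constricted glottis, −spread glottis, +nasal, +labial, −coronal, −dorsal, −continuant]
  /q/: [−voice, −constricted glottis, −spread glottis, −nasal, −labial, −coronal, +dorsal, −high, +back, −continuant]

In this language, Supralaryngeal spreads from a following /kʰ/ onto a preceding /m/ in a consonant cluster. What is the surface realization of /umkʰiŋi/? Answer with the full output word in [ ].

Terminals under Supralaryngeal in this geometry: [nasal], [labial], [distributed], [coronal], [strident], [anterior], [dorsal], [high], [back], [continuant].
After delinking /m/'s Supralaryngeal and linking /kʰ/'s, the affected terminals become [−nasal], [−labial], [−coronal], [+dorsal], [+high], [+back], [−continuant]; [voice], [constricted glottis], [spread glottis] (outside Supralaryngeal) are retained from /m/.
This feature bundle is that of [g], so /umkʰiŋi/ surfaces as [ugkʰiŋi].

[ugkʰiŋi]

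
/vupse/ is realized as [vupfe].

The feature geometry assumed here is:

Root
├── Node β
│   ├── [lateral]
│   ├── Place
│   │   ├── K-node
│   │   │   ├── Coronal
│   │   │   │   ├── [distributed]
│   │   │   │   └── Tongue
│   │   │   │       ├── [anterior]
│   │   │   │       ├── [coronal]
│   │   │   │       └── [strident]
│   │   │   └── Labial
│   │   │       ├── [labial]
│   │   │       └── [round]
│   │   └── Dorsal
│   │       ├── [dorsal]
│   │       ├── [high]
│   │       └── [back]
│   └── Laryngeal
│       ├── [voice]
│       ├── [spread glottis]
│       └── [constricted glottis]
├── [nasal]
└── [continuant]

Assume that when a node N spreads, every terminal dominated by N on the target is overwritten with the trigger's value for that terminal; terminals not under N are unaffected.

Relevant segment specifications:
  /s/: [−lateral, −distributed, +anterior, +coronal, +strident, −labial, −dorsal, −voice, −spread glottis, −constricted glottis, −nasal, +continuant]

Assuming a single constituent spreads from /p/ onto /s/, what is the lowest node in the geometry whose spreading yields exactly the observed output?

/s/ and [f] differ in [labial], [round], [coronal], [anterior], [distributed], [strident]; every other specified feature is identical.
These terminals are all dominated by K-node, and no proper subconstituent of K-node covers them all; K-node is their lowest common ancestor.
Spreading K-node from /p/ overwrites each of those terminals with /p/'s values, yielding exactly [f].
[continuant], a feature on which the two segments disagree outside K-node, is unchanged — nothing dominating it spread, and K-node is the minimal sufficient constituent.

K-node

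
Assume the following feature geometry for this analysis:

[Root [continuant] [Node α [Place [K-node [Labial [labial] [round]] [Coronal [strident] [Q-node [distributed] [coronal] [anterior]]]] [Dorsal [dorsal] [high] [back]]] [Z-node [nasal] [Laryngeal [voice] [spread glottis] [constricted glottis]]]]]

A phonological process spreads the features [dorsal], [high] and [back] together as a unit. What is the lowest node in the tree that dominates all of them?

Dorsal

[dorsal]: Root > Node α > Place > Dorsal > [dorsal].
[high] lies under Dorsal (below Node α).
[back] lies under Dorsal (below Node α).
The lowest node appearing on every path is Dorsal; each proper daughter of Dorsal fails to dominate at least one of the listed features.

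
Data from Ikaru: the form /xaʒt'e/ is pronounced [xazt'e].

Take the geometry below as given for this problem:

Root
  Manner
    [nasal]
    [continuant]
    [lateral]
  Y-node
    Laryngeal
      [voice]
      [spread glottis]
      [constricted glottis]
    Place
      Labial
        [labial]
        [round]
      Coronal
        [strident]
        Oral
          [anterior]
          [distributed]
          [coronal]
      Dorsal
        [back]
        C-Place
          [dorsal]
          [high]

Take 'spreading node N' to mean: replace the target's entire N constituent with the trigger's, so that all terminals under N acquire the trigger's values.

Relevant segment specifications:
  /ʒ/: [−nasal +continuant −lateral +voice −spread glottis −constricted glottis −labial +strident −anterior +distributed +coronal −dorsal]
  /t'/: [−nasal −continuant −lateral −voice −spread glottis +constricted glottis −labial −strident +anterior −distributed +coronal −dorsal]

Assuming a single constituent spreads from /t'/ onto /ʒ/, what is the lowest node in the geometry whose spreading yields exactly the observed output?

Oral

/ʒ/ and [z] differ in [anterior], [distributed]; every other specified feature is identical.
Tracing each changed feature up the tree, the paths first meet at Oral; any lower node misses at least one of them.
If Oral spreads, every terminal under it takes /t'/'s value, producing [z] as observed.
Since [strident] is preserved even though /t'/ disagrees there, no node above Oral spread.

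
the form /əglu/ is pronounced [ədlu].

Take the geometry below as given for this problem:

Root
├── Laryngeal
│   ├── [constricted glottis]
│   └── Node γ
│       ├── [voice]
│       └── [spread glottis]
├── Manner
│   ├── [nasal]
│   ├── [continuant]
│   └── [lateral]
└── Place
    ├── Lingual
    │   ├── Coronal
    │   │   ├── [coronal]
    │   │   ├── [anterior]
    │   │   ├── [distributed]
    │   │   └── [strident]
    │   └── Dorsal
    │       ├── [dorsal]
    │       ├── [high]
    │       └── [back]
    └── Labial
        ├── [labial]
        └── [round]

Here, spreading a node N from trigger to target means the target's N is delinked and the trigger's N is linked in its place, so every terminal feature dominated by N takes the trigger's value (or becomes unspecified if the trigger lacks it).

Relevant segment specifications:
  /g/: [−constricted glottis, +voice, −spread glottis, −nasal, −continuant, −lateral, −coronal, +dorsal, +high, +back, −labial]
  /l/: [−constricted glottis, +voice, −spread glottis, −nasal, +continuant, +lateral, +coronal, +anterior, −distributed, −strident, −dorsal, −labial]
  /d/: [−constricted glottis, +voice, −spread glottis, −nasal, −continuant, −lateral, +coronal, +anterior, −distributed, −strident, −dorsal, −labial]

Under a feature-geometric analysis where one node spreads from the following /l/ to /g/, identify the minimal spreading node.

The alternation /g/ → [d] changes [coronal], [anterior], [distributed], [strident], [dorsal], [high], [back] and nothing else.
These terminals are all dominated by Lingual, and no proper subconstituent of Lingual covers them all; Lingual is their lowest common ancestor.
If Lingual spreads, every terminal under it takes /l/'s value, producing [d] as observed.
Features on which the two segments disagree outside Lingual, such as [lateral], [continuant], are unchanged — nothing dominating them spread, and Lingual is the minimal sufficient constituent.

Lingual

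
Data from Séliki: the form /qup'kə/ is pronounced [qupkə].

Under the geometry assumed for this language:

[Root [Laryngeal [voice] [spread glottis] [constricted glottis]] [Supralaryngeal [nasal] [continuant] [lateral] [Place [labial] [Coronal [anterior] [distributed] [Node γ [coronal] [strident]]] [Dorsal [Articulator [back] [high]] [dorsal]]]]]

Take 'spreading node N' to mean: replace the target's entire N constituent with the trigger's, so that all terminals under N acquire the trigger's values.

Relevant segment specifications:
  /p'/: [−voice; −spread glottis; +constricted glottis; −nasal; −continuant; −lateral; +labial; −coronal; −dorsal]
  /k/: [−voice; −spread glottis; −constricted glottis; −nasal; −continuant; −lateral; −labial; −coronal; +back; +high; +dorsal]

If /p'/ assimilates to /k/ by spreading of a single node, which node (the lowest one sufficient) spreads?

[constricted glottis]

/p'/ and [p] differ in [constricted glottis]; every other specified feature is identical.
Only a single terminal changes, and /k/ supplies the new value, so [constricted glottis] itself is the minimal spreading constituent.
[dorsal], [labial] stay as in /p'/ although /k/ differs there, so no node dominating them spread; among the remaining candidates [constricted glottis] is the lowest that derives the output.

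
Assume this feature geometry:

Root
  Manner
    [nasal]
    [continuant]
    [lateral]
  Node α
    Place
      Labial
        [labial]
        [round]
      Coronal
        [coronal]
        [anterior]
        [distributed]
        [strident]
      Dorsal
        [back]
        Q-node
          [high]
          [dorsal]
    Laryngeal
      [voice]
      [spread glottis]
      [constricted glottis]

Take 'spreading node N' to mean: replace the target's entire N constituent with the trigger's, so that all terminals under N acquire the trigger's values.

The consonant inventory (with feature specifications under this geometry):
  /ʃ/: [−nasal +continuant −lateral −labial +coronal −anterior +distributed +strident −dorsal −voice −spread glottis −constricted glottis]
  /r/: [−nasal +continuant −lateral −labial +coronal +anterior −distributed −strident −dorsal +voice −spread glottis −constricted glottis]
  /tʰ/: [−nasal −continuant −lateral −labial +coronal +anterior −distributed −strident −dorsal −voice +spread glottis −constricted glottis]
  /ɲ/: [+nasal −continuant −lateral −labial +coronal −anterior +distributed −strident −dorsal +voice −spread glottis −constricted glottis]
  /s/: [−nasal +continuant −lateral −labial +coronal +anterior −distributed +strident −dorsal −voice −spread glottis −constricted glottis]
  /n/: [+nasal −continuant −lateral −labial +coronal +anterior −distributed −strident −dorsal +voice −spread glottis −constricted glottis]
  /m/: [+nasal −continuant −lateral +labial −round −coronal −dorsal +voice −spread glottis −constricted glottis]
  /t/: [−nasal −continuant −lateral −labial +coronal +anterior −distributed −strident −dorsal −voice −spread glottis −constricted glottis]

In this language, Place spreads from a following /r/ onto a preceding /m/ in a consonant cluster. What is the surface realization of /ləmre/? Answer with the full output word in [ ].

[lənre]

The Place node dominates the terminals [labial], [round], [coronal], [anterior], [distributed], [strident], [back], [high], [dorsal].
The target acquires /r/'s values for everything under Place — [−labial], [+coronal], [+anterior], [−distributed], [−strident], [−dorsal] — while keeping its own [nasal], [continuant], [lateral], ….
Among the inventory, only /n/ has exactly this specification, giving the surface form [lənre].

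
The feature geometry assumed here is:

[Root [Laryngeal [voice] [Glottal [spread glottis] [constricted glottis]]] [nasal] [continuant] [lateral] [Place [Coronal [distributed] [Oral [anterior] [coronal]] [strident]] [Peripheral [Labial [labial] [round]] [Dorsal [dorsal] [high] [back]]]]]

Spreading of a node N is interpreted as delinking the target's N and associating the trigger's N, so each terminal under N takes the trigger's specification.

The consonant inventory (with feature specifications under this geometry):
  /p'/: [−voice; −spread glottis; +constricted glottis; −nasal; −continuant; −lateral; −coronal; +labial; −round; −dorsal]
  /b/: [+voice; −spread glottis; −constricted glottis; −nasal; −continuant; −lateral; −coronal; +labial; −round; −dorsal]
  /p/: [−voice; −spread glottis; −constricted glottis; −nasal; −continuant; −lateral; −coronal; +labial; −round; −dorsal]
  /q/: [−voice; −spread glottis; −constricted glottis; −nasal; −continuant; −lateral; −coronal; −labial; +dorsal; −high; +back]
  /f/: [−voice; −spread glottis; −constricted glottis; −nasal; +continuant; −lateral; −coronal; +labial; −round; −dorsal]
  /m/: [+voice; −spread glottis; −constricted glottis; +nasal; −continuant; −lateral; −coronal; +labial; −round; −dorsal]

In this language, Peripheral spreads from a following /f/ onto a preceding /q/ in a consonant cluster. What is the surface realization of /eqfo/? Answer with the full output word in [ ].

The Peripheral node dominates the terminals [labial], [round], [dorsal], [high], [back].
Spreading Peripheral from /f/ onto /q/ replaces those values with /f/'s: [+labial], [−round], [−dorsal]. Features outside Peripheral ([voice], [spread glottis], [constricted glottis], …) stay as in /q/.
Among the inventory, only /p/ has exactly this specification, giving the surface form [epfo].

[epfo]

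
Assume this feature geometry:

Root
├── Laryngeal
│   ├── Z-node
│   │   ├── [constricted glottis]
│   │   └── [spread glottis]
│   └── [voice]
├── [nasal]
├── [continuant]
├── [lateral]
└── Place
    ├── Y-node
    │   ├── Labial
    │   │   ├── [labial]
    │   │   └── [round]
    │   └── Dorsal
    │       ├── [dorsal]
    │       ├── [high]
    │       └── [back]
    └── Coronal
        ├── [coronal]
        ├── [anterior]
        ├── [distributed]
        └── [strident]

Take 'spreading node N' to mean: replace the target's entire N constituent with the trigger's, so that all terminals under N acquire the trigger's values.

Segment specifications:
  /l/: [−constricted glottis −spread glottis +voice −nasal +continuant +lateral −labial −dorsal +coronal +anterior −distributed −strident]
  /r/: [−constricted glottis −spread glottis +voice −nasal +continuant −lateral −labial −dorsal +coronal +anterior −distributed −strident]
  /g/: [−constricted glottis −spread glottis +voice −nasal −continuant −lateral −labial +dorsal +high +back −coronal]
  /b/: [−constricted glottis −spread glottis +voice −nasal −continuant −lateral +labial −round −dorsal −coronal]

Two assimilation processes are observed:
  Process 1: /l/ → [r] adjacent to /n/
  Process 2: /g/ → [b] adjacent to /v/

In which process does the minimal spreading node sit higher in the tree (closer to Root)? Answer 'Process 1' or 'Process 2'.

Process 1 alters [lateral]; the lowest dominating node is [lateral] (depth 1 from Root).
Process 2: the features that change are [labial], [round], [dorsal], [high], [back]; the minimal node is Y-node (depth 2).
[lateral] is closer to Root than Y-node, so Process 1 spreads the higher node.

Process 1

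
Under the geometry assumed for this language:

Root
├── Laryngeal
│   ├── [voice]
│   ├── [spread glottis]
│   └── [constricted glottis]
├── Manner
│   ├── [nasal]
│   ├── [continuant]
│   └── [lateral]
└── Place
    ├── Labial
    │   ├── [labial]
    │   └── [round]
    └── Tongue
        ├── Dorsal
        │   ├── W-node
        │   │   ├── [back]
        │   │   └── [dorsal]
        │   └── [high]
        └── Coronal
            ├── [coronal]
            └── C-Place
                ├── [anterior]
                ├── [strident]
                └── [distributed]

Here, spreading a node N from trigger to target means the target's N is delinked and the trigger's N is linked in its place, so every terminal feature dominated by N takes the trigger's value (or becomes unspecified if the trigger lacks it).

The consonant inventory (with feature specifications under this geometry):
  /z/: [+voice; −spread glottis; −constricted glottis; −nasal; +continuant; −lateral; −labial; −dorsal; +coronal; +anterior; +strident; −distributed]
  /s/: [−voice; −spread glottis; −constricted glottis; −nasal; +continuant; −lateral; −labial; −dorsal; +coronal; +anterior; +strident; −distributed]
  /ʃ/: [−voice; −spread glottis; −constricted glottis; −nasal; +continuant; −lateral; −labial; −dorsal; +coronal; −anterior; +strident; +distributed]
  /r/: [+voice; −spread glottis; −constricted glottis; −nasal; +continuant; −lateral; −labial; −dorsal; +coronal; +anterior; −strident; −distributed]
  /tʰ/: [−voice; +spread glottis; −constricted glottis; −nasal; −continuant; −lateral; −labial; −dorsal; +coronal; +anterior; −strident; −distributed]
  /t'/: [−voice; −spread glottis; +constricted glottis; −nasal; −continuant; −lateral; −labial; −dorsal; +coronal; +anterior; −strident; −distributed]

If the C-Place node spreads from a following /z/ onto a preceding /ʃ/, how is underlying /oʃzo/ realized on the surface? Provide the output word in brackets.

[oszo]

Terminals under C-Place in this geometry: [anterior], [strident], [distributed].
The target acquires /z/'s values for everything under C-Place — [+anterior], [+strident], [−distributed] — while keeping its own [voice], [spread glottis], [constricted glottis], ….
Among the inventory, only /s/ has exactly this specification, giving the surface form [oszo].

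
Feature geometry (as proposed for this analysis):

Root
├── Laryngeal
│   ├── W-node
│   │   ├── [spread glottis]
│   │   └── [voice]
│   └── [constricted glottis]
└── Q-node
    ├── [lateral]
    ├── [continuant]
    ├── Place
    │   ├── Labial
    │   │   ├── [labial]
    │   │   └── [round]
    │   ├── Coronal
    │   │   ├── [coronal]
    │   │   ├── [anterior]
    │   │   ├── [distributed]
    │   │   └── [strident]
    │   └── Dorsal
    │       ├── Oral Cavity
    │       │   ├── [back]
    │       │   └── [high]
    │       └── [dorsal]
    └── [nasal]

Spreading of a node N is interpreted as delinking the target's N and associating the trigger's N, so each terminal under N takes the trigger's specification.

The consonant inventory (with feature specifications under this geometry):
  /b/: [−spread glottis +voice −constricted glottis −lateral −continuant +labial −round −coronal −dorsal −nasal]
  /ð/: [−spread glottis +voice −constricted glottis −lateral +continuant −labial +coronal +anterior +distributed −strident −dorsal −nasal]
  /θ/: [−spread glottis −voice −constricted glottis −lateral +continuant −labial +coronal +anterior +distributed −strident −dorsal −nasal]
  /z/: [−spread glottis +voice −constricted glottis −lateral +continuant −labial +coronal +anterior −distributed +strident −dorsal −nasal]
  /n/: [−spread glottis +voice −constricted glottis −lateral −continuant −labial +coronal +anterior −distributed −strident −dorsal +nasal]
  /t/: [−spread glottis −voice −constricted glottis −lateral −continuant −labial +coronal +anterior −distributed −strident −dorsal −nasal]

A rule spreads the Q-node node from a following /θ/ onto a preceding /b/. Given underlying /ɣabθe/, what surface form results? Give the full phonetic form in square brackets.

[ɣaðθe]

The Q-node node dominates the terminals [lateral], [continuant], [labial], [round], [coronal], [anterior], [distributed], [strident], [back], [high], [dorsal], [nasal].
The target acquires /θ/'s values for everything under Q-node — [−lateral], [+continuant], [−labial], [+coronal], [+anterior], [+distributed], [−strident], [−dorsal], [−nasal] — while keeping its own [spread glottis], [voice], [constricted glottis].
This feature bundle is that of [ð], so /ɣabθe/ surfaces as [ɣaðθe].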